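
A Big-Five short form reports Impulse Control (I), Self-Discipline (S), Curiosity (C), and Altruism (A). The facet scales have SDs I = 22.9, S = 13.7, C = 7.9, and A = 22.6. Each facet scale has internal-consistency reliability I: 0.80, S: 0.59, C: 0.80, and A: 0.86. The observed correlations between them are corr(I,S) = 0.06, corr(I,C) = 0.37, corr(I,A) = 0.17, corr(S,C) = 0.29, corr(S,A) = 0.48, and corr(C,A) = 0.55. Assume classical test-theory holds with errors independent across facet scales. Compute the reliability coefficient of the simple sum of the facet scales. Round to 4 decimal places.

0.8786

Var(I+S+C+A) = 22.9² + 13.7² + 7.9² + 22.6² + 2·[22.9·13.7·0.06 + 22.9·7.9·0.37 + 22.9·22.6·0.17 + 13.7·7.9·0.29 + 13.7·22.6·0.48 + 7.9·22.6·0.55] = 1285.27 + 903.887 = 2189.16.
Because errors are independent across components, Cov(Tᵢ,Tⱼ) = Cov(Xᵢ,Xⱼ); the off-diagonal part of the true-score variance is the same as above.
True-score variance = [22.9²·0.80 + 13.7²·0.59 + 7.9²·0.80 + 22.6²·0.86] + 903.887 = 1019.45 + 903.887 = 1923.33.
Reliability = 1923.33 / 2189.16 = 0.8786.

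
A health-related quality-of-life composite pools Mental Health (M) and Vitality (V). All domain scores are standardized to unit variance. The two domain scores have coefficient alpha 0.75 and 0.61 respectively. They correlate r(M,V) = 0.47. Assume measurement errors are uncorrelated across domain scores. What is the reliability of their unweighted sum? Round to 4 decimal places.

Var(M+V) = 2 + 2·[0.47] = 2 + 0.94 = 2.94.
With uncorrelated errors the cross-covariances are all true-score covariance, so they carry over unchanged; only the diagonal terms shrink to ρᵢσᵢ².
True-score variance = [0.75 + 0.61] + 0.94 = 1.36 + 0.94 = 2.3.
Reliability = 2.3 / 2.94 = 0.7823.

0.7823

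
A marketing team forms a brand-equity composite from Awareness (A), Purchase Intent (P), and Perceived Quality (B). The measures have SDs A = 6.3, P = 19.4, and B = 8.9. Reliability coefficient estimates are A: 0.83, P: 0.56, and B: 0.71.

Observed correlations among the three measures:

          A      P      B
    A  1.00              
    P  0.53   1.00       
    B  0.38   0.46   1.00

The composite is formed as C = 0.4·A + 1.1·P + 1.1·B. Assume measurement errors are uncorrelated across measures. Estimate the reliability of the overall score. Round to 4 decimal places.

Var(C) = 0.4²·6.3² + 1.1²·19.4² + 1.1²·8.9² + 2·[0.44·6.3·19.4·0.53 + 0.44·6.3·8.9·0.38 + 1.21·19.4·8.9·0.46] = 557.59 + 267.958 = 825.548.
Because errors are independent across components, Cov(Tᵢ,Tⱼ) = Cov(Xᵢ,Xⱼ); the off-diagonal part of the true-score variance is the same as above.
True-score variance = [0.4²·6.3²·0.83 + 1.1²·19.4²·0.56 + 1.1²·8.9²·0.71] + 267.958 = 328.342 + 267.958 = 596.3.
Reliability = 596.3 / 825.548 = 0.7223.

0.7223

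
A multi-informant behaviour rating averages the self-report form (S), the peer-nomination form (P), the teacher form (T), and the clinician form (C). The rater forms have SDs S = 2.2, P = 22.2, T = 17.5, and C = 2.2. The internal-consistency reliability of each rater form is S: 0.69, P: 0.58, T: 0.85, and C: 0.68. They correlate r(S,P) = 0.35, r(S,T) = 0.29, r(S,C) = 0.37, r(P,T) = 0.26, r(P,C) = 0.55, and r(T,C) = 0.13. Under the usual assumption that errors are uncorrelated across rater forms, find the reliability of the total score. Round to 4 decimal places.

Var(S+P+T+C) = 2.2² + 22.2² + 17.5² + 2.2² + 2·[2.2·22.2·0.35 + 2.2·17.5·0.29 + 2.2·2.2·0.37 + 22.2·17.5·0.26 + 22.2·2.2·0.55 + 17.5·2.2·0.13] = 808.77 + 325.854 = 1134.62.
Because errors are independent across components, Cov(Tᵢ,Tⱼ) = Cov(Xᵢ,Xⱼ); the off-diagonal part of the true-score variance is the same as above.
True-score variance = [2.2²·0.69 + 22.2²·0.58 + 17.5²·0.85 + 2.2²·0.68] + 325.854 = 552.79 + 325.854 = 878.644.
Reliability = 878.644 / 1134.62 = 0.7744.

0.7744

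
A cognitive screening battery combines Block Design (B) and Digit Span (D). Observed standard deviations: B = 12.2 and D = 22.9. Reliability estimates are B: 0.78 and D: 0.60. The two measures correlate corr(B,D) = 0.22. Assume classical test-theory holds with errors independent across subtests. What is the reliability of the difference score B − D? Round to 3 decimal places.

0.559

Var(B−D) = 12.2² + 22.9² − 2·12.2·22.9·0.22 = 673.25 − 122.927 = 550.323.
Because errors are independent across components, Cov(Tᵢ,Tⱼ) = Cov(Xᵢ,Xⱼ); the off-diagonal part of the true-score variance is the same as above.
True-score variance = [12.2²·0.78 + 22.9²·0.60] − 122.927 = 430.741 − 122.927 = 307.814.
Reliability = 307.814 / 550.323 = 0.559.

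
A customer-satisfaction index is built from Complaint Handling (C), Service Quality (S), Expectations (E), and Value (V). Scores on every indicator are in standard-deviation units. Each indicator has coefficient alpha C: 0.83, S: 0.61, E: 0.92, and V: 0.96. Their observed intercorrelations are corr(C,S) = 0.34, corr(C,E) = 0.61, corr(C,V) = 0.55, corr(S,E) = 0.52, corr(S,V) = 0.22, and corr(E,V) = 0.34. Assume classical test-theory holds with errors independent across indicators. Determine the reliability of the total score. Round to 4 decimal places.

0.9258

Var(C+S+E+V) = 4 + 2·[0.34 + 0.61 + 0.55 + 0.52 + 0.22 + 0.34] = 4 + 5.16 = 9.16.
Under uncorrelated errors the observed covariances equal the true-score covariances, so only the own-variance terms attenuate.
True-score variance = [0.83 + 0.61 + 0.92 + 0.96] + 5.16 = 3.32 + 5.16 = 8.48.
Reliability = 8.48 / 9.16 = 0.9258.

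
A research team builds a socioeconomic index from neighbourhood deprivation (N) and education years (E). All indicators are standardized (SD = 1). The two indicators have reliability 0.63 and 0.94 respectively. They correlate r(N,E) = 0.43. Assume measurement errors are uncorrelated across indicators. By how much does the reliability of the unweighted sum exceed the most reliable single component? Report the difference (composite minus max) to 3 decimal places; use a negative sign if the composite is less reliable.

Var(sum) = 2 + 0.86 = 2.86; true-score variance = 1.57 + 0.86 = 2.43; composite reliability = 0.8497.
Max component reliability = 0.9400.
Difference = 0.8497 − 0.9400 = -0.090.

-0.090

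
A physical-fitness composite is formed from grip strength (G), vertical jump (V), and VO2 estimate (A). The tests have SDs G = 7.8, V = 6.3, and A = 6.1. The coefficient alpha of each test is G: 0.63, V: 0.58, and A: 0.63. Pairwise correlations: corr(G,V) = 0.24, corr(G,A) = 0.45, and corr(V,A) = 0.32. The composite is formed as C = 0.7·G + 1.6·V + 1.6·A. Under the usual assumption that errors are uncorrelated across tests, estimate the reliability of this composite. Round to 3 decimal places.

0.756

Var(C) = 0.7²·7.8² + 1.6²·6.3² + 1.6²·6.1² + 2·[1.12·7.8·6.3·0.24 + 1.12·7.8·6.1·0.45 + 2.56·6.3·6.1·0.32] = 226.676 + 137.342 = 364.018.
Because errors are independent across components, Cov(Tᵢ,Tⱼ) = Cov(Xᵢ,Xⱼ); the off-diagonal part of the true-score variance is the same as above.
True-score variance = [0.7²·7.8²·0.63 + 1.6²·6.3²·0.58 + 1.6²·6.1²·0.63] + 137.342 = 137.725 + 137.342 = 275.067.
Reliability = 275.067 / 364.018 = 0.756.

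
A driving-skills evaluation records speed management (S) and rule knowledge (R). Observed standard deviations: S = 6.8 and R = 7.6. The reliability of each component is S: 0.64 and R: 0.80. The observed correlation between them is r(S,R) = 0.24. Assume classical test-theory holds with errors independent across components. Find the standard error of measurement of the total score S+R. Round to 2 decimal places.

Var(total) = 104 + 24.8064 = 128.806.
True-score variance = 75.8016 + 24.8064 = 100.608, so reliability = 0.7811.
Error variance = 128.806 − 100.608 = 28.1984; SEM = √28.1984 = 5.31.

5.31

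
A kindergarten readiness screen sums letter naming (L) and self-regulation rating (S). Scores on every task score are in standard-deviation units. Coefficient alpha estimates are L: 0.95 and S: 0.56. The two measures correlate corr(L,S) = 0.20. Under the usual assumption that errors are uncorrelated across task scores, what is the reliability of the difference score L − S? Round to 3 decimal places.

Var(L−S) = 1 + 1 − 2·0.20 = 2 − 0.4 = 1.6.
Because errors are independent across components, Cov(Tᵢ,Tⱼ) = Cov(Xᵢ,Xⱼ); the off-diagonal part of the true-score variance is the same as above.
True-score variance = [0.95 + 0.56] − 0.4 = 1.51 − 0.4 = 1.11.
Reliability = 1.11 / 1.6 = 0.694.

0.694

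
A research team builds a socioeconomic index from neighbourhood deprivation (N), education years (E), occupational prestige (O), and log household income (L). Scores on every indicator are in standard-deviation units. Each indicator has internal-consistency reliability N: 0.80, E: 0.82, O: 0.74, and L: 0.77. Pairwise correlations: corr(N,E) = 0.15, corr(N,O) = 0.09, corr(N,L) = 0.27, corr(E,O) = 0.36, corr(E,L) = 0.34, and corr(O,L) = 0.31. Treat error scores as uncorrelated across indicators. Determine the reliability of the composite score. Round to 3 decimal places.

0.876

Var(N+E+O+L) = 4 + 2·[0.15 + 0.09 + 0.27 + 0.36 + 0.34 + 0.31] = 4 + 3.04 = 7.04.
Under uncorrelated errors the observed covariances equal the true-score covariances, so only the own-variance terms attenuate.
True-score variance = [0.80 + 0.82 + 0.74 + 0.77] + 3.04 = 3.13 + 3.04 = 6.17.
Reliability = 6.17 / 7.04 = 0.876.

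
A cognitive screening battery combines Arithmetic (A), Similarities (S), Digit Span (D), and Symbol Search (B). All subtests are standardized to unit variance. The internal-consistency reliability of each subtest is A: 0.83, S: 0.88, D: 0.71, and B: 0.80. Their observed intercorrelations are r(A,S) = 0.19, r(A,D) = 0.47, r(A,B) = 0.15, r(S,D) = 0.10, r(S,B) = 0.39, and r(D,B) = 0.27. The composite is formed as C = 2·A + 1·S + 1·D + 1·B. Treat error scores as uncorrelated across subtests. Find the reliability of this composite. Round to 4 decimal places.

0.8903

Var(C) = 2² + 1 + 1 + 1 + 2·[2·0.19 + 2·0.47 + 2·0.15 + 0.10 + 0.39 + 0.27] = 7 + 4.76 = 11.76.
Because errors are independent across components, Cov(Tᵢ,Tⱼ) = Cov(Xᵢ,Xⱼ); the off-diagonal part of the true-score variance is the same as above.
True-score variance = [2²·0.83 + 0.88 + 0.71 + 0.80] + 4.76 = 5.71 + 4.76 = 10.47.
Reliability = 10.47 / 11.76 = 0.8903.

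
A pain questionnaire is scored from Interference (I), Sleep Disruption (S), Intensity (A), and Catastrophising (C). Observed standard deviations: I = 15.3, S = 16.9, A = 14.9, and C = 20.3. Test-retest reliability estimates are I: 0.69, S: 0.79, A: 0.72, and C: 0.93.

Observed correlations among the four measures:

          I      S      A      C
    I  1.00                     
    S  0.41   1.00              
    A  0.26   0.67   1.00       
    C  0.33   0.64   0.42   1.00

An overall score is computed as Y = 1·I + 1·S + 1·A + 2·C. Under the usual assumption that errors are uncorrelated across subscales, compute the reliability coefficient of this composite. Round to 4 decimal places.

0.9361

Var(Y) = 15.3² + 16.9² + 14.9² + 2²·20.3² + 2·[15.3·16.9·0.41 + 15.3·14.9·0.26 + 2·15.3·20.3·0.33 + 16.9·14.9·0.67 + 2·16.9·20.3·0.64 + 2·14.9·20.3·0.42] = 2390.07 + 2464.38 = 4854.45.
Under uncorrelated errors the observed covariances equal the true-score covariances, so only the own-variance terms attenuate.
True-score variance = [15.3²·0.69 + 16.9²·0.79 + 14.9²·0.72 + 2²·20.3²·0.93] + 2464.38 = 2079.98 + 2464.38 = 4544.36.
Reliability = 4544.36 / 4854.45 = 0.9361.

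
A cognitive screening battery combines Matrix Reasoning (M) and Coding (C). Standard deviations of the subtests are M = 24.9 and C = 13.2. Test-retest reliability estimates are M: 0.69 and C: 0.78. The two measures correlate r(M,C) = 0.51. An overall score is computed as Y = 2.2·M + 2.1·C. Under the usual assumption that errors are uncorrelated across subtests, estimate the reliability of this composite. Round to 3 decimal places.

Var(Y) = 2.2²·24.9² + 2.1²·13.2² + 2·[4.62·24.9·13.2·0.51] = 3769.25 + 1548.87 = 5318.12.
Because errors are independent across components, Cov(Tᵢ,Tⱼ) = Cov(Xᵢ,Xⱼ); the off-diagonal part of the true-score variance is the same as above.
True-score variance = [2.2²·24.9²·0.69 + 2.1²·13.2²·0.78] + 1548.87 = 2669.94 + 1548.87 = 4218.81.
Reliability = 4218.81 / 5318.12 = 0.793.

0.793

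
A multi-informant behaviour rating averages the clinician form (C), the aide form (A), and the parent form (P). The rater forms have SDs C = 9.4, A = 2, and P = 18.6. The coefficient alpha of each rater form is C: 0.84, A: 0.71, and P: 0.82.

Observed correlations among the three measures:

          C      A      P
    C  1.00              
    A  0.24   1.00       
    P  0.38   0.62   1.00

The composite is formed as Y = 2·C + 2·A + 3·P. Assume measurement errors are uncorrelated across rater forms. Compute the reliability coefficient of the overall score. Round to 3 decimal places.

0.865

Var(Y) = 2²·9.4² + 2²·2² + 3²·18.6² + 2·[4·9.4·2·0.24 + 6·9.4·18.6·0.38 + 6·2·18.6·0.62] = 3483.08 + 1110.13 = 4593.21.
With uncorrelated errors the cross-covariances are all true-score covariance, so they carry over unchanged; only the diagonal terms shrink to ρᵢσᵢ².
True-score variance = [2²·9.4²·0.84 + 2²·2²·0.71 + 3²·18.6²·0.82] + 1110.13 = 2861.43 + 1110.13 = 3971.57.
Reliability = 3971.57 / 4593.21 = 0.865.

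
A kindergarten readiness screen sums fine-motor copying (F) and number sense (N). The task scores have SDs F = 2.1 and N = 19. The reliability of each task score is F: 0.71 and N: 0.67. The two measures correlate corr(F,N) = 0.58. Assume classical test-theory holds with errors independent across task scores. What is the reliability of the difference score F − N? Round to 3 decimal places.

0.623

Var(F−N) = 2.1² + 19² − 2·2.1·19·0.58 = 365.41 − 46.284 = 319.126.
Under uncorrelated errors the observed covariances equal the true-score covariances, so only the own-variance terms attenuate.
True-score variance = [2.1²·0.71 + 19²·0.67] − 46.284 = 245.001 − 46.284 = 198.717.
Reliability = 198.717 / 319.126 = 0.623.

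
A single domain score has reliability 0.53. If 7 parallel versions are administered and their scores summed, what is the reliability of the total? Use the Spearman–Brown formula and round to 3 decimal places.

ρ_k = kρ / (1 + (k−1)ρ) = 7·0.53 / (1 + 6·0.53) = 3.710 / 4.180 = 0.888.

0.888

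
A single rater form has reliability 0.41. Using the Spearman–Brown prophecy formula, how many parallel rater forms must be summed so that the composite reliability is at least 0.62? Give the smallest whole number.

3

k ≥ ρ*(1−ρ₁)/(ρ₁(1−ρ*)) = 0.62·0.59 / (0.41·0.38) = 2.348.
Smallest integer k = 3.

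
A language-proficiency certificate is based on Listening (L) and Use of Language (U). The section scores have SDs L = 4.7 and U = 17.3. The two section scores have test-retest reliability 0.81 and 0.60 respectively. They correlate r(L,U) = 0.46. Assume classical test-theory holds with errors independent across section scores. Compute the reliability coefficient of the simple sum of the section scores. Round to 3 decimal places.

Var(L+U) = 4.7² + 17.3² + 2·[4.7·17.3·0.46] = 321.38 + 74.8052 = 396.185.
With uncorrelated errors the cross-covariances are all true-score covariance, so they carry over unchanged; only the diagonal terms shrink to ρᵢσᵢ².
True-score variance = [4.7²·0.81 + 17.3²·0.60] + 74.8052 = 197.467 + 74.8052 = 272.272.
Reliability = 272.272 / 396.185 = 0.687.

0.687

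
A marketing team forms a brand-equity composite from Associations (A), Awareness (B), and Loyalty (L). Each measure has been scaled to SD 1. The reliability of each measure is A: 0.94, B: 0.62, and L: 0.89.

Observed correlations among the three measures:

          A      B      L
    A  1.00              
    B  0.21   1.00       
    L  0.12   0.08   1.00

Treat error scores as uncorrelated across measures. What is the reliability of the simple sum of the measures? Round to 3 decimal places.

0.856

Var(A+B+L) = 3 + 2·[0.21 + 0.12 + 0.08] = 3 + 0.82 = 3.82.
Under uncorrelated errors the observed covariances equal the true-score covariances, so only the own-variance terms attenuate.
True-score variance = [0.94 + 0.62 + 0.89] + 0.82 = 2.45 + 0.82 = 3.27.
Reliability = 3.27 / 3.82 = 0.856.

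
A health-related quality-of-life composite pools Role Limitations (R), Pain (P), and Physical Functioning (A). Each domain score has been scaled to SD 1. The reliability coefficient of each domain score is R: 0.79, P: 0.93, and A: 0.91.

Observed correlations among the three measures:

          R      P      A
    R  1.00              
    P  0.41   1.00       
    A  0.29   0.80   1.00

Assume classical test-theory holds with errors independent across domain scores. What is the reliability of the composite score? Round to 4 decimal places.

0.9383

Var(R+P+A) = 3 + 2·[0.41 + 0.29 + 0.80] = 3 + 3 = 6.
Because errors are independent across components, Cov(Tᵢ,Tⱼ) = Cov(Xᵢ,Xⱼ); the off-diagonal part of the true-score variance is the same as above.
True-score variance = [0.79 + 0.93 + 0.91] + 3 = 2.63 + 3 = 5.63.
Reliability = 5.63 / 6 = 0.9383.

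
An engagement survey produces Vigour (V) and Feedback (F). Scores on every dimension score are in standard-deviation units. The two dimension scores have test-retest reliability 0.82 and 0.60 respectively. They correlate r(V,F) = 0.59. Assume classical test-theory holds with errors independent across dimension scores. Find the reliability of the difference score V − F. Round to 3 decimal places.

Var(V−F) = 1 + 1 − 2·0.59 = 2 − 1.18 = 0.82.
Because errors are independent across components, Cov(Tᵢ,Tⱼ) = Cov(Xᵢ,Xⱼ); the off-diagonal part of the true-score variance is the same as above.
True-score variance = [0.82 + 0.60] − 1.18 = 1.42 − 1.18 = 0.24.
Reliability = 0.24 / 0.82 = 0.293.

0.293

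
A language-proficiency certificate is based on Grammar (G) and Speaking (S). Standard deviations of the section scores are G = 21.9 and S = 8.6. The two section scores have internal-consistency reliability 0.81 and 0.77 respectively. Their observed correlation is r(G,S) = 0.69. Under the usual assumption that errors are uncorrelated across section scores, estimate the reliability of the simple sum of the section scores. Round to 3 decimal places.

0.867

Var(G+S) = 21.9² + 8.6² + 2·[21.9·8.6·0.69] = 553.57 + 259.909 = 813.479.
Because errors are independent across components, Cov(Tᵢ,Tⱼ) = Cov(Xᵢ,Xⱼ); the off-diagonal part of the true-score variance is the same as above.
True-score variance = [21.9²·0.81 + 8.6²·0.77] + 259.909 = 445.433 + 259.909 = 705.342.
Reliability = 705.342 / 813.479 = 0.867.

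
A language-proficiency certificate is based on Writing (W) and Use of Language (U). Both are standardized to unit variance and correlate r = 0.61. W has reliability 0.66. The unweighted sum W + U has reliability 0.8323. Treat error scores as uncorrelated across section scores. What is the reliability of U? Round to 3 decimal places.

Var(W+U) = 2 + 2·0.61 = 3.220.
True-score variance = ρ_W + ρ_U + 2·0.61, so 0.8323 = (0.66 + ρ_U + 1.22) / 3.220.
ρ_U = 0.8323·3.220 − 0.66 − 1.22 = 0.800.

0.800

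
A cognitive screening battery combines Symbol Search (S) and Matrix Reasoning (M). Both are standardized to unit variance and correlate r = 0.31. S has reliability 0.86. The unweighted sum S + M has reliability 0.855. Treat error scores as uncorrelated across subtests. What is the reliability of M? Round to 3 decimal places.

Var(S+M) = 2 + 2·0.31 = 2.620.
True-score variance = ρ_S + ρ_M + 2·0.31, so 0.855 = (0.86 + ρ_M + 0.62) / 2.620.
ρ_M = 0.855·2.620 − 0.86 − 0.62 = 0.760.

0.760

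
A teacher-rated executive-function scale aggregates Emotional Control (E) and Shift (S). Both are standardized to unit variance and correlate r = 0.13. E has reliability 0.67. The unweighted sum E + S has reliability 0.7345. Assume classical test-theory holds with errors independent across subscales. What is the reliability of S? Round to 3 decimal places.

Var(E+S) = 2 + 2·0.13 = 2.260.
True-score variance = ρ_E + ρ_S + 2·0.13, so 0.7345 = (0.67 + ρ_S + 0.26) / 2.260.
ρ_S = 0.7345·2.260 − 0.67 − 0.26 = 0.730.

0.730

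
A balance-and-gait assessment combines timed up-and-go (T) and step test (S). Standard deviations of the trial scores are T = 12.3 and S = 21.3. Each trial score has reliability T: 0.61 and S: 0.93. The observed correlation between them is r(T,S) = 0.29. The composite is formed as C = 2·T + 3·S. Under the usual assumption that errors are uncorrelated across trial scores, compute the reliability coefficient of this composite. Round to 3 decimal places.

0.907

Var(C) = 2²·12.3² + 3²·21.3² + 2·[6·12.3·21.3·0.29] = 4688.37 + 911.725 = 5600.1.
With uncorrelated errors the cross-covariances are all true-score covariance, so they carry over unchanged; only the diagonal terms shrink to ρᵢσᵢ².
True-score variance = [2²·12.3²·0.61 + 3²·21.3²·0.93] + 911.725 = 4166.53 + 911.725 = 5078.26.
Reliability = 5078.26 / 5600.1 = 0.907.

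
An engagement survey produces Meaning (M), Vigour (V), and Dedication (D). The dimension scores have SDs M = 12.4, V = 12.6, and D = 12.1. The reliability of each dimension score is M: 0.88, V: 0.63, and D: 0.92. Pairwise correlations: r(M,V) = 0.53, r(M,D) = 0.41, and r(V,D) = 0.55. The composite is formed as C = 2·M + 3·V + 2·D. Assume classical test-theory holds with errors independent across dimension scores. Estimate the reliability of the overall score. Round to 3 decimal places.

0.873

Var(C) = 2²·12.4² + 3²·12.6² + 2²·12.1² + 2·[6·12.4·12.6·0.53 + 4·12.4·12.1·0.41 + 6·12.6·12.1·0.55] = 2629.52 + 2492.05 = 5121.57.
With uncorrelated errors the cross-covariances are all true-score covariance, so they carry over unchanged; only the diagonal terms shrink to ρᵢσᵢ².
True-score variance = [2²·12.4²·0.88 + 3²·12.6²·0.63 + 2²·12.1²·0.92] + 2492.05 = 1980.19 + 2492.05 = 4472.25.
Reliability = 4472.25 / 5121.57 = 0.873.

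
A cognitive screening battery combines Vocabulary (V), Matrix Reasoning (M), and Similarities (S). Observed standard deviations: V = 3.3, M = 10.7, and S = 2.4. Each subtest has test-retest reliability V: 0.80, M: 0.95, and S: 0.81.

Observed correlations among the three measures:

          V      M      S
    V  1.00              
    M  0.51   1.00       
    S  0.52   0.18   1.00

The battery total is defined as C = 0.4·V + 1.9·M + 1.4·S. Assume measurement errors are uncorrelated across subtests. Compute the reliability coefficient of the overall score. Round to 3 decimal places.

0.952

Var(C) = 0.4²·3.3² + 1.9²·10.7² + 1.4²·2.4² + 2·[0.76·3.3·10.7·0.51 + 0.56·3.3·2.4·0.52 + 2.66·10.7·2.4·0.18] = 426.341 + 56.5761 = 482.917.
Because errors are independent across components, Cov(Tᵢ,Tⱼ) = Cov(Xᵢ,Xⱼ); the off-diagonal part of the true-score variance is the same as above.
True-score variance = [0.4²·3.3²·0.80 + 1.9²·10.7²·0.95 + 1.4²·2.4²·0.81] + 56.5761 = 403.182 + 56.5761 = 459.758.
Reliability = 459.758 / 482.917 = 0.952.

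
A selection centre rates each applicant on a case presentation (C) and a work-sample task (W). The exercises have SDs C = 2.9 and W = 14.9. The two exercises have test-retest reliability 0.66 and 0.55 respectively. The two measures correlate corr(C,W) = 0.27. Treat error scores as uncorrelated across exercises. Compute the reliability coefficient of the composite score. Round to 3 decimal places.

0.595

Var(C+W) = 2.9² + 14.9² + 2·[2.9·14.9·0.27] = 230.42 + 23.3334 = 253.753.
Under uncorrelated errors the observed covariances equal the true-score covariances, so only the own-variance terms attenuate.
True-score variance = [2.9²·0.66 + 14.9²·0.55] + 23.3334 = 127.656 + 23.3334 = 150.99.
Reliability = 150.99 / 253.753 = 0.595.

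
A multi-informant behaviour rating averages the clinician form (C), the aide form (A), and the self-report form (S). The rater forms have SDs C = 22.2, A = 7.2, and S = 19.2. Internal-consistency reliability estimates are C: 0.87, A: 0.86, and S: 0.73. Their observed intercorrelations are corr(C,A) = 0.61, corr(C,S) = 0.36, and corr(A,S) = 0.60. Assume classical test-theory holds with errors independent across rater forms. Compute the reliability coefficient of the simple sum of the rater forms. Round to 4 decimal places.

Var(C+A+S) = 22.2² + 7.2² + 19.2² + 2·[22.2·7.2·0.61 + 22.2·19.2·0.36 + 7.2·19.2·0.60] = 913.32 + 667.786 = 1581.11.
Because errors are independent across components, Cov(Tᵢ,Tⱼ) = Cov(Xᵢ,Xⱼ); the off-diagonal part of the true-score variance is the same as above.
True-score variance = [22.2²·0.87 + 7.2²·0.86 + 19.2²·0.73] + 667.786 = 742.46 + 667.786 = 1410.25.
Reliability = 1410.25 / 1581.11 = 0.8919.

0.8919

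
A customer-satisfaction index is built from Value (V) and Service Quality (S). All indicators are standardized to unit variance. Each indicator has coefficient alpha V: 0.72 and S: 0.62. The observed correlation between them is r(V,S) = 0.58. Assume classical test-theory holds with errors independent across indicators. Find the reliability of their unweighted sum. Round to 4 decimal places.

Var(V+S) = 2 + 2·[0.58] = 2 + 1.16 = 3.16.
Because errors are independent across components, Cov(Tᵢ,Tⱼ) = Cov(Xᵢ,Xⱼ); the off-diagonal part of the true-score variance is the same as above.
True-score variance = [0.72 + 0.62] + 1.16 = 1.34 + 1.16 = 2.5.
Reliability = 2.5 / 3.16 = 0.7911.

0.7911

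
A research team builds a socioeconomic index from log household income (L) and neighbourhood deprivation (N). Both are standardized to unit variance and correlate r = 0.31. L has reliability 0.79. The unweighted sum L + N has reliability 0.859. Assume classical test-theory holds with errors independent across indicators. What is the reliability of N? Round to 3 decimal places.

0.841

Var(L+N) = 2 + 2·0.31 = 2.620.
True-score variance = ρ_L + ρ_N + 2·0.31, so 0.859 = (0.79 + ρ_N + 0.62) / 2.620.
ρ_N = 0.859·2.620 − 0.79 − 0.62 = 0.841.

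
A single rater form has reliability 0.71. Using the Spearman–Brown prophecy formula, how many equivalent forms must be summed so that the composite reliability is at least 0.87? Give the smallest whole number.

k ≥ ρ*(1−ρ₁)/(ρ₁(1−ρ*)) = 0.87·0.29 / (0.71·0.13) = 2.733.
Smallest integer k = 3.

3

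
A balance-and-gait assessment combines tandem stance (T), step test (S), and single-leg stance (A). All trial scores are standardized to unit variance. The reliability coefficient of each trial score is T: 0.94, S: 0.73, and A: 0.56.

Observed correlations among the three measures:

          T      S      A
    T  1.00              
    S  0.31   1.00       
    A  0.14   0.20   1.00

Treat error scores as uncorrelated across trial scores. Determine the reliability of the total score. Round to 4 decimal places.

0.8209

Var(T+S+A) = 3 + 2·[0.31 + 0.14 + 0.20] = 3 + 1.3 = 4.3.
With uncorrelated errors the cross-covariances are all true-score covariance, so they carry over unchanged; only the diagonal terms shrink to ρᵢσᵢ².
True-score variance = [0.94 + 0.73 + 0.56] + 1.3 = 2.23 + 1.3 = 3.53.
Reliability = 3.53 / 4.3 = 0.8209.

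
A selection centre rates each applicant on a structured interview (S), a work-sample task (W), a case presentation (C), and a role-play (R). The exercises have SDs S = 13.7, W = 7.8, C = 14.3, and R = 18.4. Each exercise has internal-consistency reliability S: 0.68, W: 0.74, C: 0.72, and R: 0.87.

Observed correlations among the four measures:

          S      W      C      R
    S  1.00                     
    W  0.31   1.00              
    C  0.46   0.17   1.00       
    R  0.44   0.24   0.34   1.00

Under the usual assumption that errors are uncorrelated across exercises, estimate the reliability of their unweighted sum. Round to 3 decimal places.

Var(S+W+C+R) = 13.7² + 7.8² + 14.3² + 18.4² + 2·[13.7·7.8·0.31 + 13.7·14.3·0.46 + 13.7·18.4·0.44 + 7.8·14.3·0.17 + 7.8·18.4·0.24 + 14.3·18.4·0.34] = 791.58 + 754.056 = 1545.64.
Under uncorrelated errors the observed covariances equal the true-score covariances, so only the own-variance terms attenuate.
True-score variance = [13.7²·0.68 + 7.8²·0.74 + 14.3²·0.72 + 18.4²·0.87] + 754.056 = 614.431 + 754.056 = 1368.49.
Reliability = 1368.49 / 1545.64 = 0.885.

0.885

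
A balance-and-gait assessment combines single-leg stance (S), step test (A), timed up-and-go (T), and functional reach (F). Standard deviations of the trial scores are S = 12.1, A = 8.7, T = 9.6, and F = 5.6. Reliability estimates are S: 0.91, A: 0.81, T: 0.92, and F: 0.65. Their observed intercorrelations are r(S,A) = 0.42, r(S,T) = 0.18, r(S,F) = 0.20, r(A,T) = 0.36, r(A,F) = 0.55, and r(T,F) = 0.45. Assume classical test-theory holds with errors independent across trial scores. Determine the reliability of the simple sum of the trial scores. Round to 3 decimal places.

0.931

Var(S+A+T+F) = 12.1² + 8.7² + 9.6² + 5.6² + 2·[12.1·8.7·0.42 + 12.1·9.6·0.18 + 12.1·5.6·0.20 + 8.7·9.6·0.36 + 8.7·5.6·0.55 + 9.6·5.6·0.45] = 345.62 + 319.459 = 665.079.
With uncorrelated errors the cross-covariances are all true-score covariance, so they carry over unchanged; only the diagonal terms shrink to ρᵢσᵢ².
True-score variance = [12.1²·0.91 + 8.7²·0.81 + 9.6²·0.92 + 5.6²·0.65] + 319.459 = 299.713 + 319.459 = 619.172.
Reliability = 619.172 / 665.079 = 0.931.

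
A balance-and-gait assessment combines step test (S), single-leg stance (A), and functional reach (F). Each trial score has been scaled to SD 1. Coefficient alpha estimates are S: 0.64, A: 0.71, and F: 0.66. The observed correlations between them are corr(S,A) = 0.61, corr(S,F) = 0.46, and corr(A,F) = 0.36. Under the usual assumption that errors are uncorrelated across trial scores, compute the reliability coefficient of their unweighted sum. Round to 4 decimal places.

Var(S+A+F) = 3 + 2·[0.61 + 0.46 + 0.36] = 3 + 2.86 = 5.86.
Under uncorrelated errors the observed covariances equal the true-score covariances, so only the own-variance terms attenuate.
True-score variance = [0.64 + 0.71 + 0.66] + 2.86 = 2.01 + 2.86 = 4.87.
Reliability = 4.87 / 5.86 = 0.8311.

0.8311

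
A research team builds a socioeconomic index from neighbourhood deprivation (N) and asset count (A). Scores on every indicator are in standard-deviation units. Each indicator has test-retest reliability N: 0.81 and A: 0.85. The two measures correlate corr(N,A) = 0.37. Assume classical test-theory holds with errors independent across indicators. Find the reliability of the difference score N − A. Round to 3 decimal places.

0.730

Var(N−A) = 1 + 1 − 2·0.37 = 2 − 0.74 = 1.26.
Because errors are independent across components, Cov(Tᵢ,Tⱼ) = Cov(Xᵢ,Xⱼ); the off-diagonal part of the true-score variance is the same as above.
True-score variance = [0.81 + 0.85] − 0.74 = 1.66 − 0.74 = 0.92.
Reliability = 0.92 / 1.26 = 0.730.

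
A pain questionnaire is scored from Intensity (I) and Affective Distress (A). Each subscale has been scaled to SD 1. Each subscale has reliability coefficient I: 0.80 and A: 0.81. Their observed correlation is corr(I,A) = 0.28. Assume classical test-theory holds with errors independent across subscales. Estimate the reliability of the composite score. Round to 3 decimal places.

Var(I+A) = 2 + 2·[0.28] = 2 + 0.56 = 2.56.
Because errors are independent across components, Cov(Tᵢ,Tⱼ) = Cov(Xᵢ,Xⱼ); the off-diagonal part of the true-score variance is the same as above.
True-score variance = [0.80 + 0.81] + 0.56 = 1.61 + 0.56 = 2.17.
Reliability = 2.17 / 2.56 = 0.848.

0.848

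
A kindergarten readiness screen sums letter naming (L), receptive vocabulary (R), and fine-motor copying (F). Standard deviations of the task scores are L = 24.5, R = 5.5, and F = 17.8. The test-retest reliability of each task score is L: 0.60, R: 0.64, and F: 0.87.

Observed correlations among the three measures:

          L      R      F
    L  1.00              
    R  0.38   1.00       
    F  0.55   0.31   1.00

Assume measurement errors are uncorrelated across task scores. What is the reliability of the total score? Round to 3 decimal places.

Var(L+R+F) = 24.5² + 5.5² + 17.8² + 2·[24.5·5.5·0.38 + 24.5·17.8·0.55 + 5.5·17.8·0.31] = 947.34 + 642.818 = 1590.16.
Under uncorrelated errors the observed covariances equal the true-score covariances, so only the own-variance terms attenuate.
True-score variance = [24.5²·0.60 + 5.5²·0.64 + 17.8²·0.87] + 642.818 = 655.161 + 642.818 = 1297.98.
Reliability = 1297.98 / 1590.16 = 0.816.

0.816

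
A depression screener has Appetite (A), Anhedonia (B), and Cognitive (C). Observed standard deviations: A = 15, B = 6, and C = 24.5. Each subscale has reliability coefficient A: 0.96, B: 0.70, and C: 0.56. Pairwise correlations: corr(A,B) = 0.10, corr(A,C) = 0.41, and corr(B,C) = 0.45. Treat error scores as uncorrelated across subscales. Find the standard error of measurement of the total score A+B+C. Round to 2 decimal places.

16.85

Var(total) = 861.25 + 451.65 = 1312.9.
True-score variance = 577.34 + 451.65 = 1028.99, so reliability = 0.7838.
Error variance = 1312.9 − 1028.99 = 283.91; SEM = √283.91 = 16.85.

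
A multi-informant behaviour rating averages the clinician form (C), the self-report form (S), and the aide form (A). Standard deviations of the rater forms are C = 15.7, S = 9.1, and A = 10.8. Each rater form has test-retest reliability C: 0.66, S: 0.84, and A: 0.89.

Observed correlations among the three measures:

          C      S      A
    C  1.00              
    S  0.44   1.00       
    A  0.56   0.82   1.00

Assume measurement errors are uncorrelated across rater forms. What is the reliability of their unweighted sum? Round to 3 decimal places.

0.881

Var(C+S+A) = 15.7² + 9.1² + 10.8² + 2·[15.7·9.1·0.44 + 15.7·10.8·0.56 + 9.1·10.8·0.82] = 445.94 + 476.812 = 922.752.
With uncorrelated errors the cross-covariances are all true-score covariance, so they carry over unchanged; only the diagonal terms shrink to ρᵢσᵢ².
True-score variance = [15.7²·0.66 + 9.1²·0.84 + 10.8²·0.89] + 476.812 = 336.053 + 476.812 = 812.865.
Reliability = 812.865 / 922.752 = 0.881.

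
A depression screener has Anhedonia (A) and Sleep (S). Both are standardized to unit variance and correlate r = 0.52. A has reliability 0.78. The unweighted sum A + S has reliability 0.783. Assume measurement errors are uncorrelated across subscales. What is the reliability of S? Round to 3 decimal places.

Var(A+S) = 2 + 2·0.52 = 3.040.
True-score variance = ρ_A + ρ_S + 2·0.52, so 0.783 = (0.78 + ρ_S + 1.04) / 3.040.
ρ_S = 0.783·3.040 − 0.78 − 1.04 = 0.560.

0.560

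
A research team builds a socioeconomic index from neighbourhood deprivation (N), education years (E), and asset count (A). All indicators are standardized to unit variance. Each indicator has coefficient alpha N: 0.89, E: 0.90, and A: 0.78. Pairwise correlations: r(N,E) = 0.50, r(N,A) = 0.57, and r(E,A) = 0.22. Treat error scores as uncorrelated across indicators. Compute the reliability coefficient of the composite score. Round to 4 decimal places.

0.9229

Var(N+E+A) = 3 + 2·[0.50 + 0.57 + 0.22] = 3 + 2.58 = 5.58.
Under uncorrelated errors the observed covariances equal the true-score covariances, so only the own-variance terms attenuate.
True-score variance = [0.89 + 0.90 + 0.78] + 2.58 = 2.57 + 2.58 = 5.15.
Reliability = 5.15 / 5.58 = 0.9229.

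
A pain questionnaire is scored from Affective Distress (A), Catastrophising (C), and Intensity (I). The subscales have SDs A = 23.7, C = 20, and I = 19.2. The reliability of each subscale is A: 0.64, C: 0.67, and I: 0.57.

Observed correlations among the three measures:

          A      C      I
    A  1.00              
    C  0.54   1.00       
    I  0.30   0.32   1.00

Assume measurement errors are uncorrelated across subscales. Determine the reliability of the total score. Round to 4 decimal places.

0.7913

Var(A+C+I) = 23.7² + 20² + 19.2² + 2·[23.7·20·0.54 + 23.7·19.2·0.30 + 20·19.2·0.32] = 1330.33 + 1030.7 = 2361.03.
Because errors are independent across components, Cov(Tᵢ,Tⱼ) = Cov(Xᵢ,Xⱼ); the off-diagonal part of the true-score variance is the same as above.
True-score variance = [23.7²·0.64 + 20²·0.67 + 19.2²·0.57] + 1030.7 = 837.606 + 1030.7 = 1868.31.
Reliability = 1868.31 / 2361.03 = 0.7913.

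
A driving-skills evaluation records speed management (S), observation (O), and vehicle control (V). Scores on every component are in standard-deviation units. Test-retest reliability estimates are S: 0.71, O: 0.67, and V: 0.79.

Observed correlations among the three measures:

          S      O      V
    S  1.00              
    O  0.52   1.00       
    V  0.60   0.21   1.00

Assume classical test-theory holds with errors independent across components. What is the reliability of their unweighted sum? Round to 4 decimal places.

0.8534

Var(S+O+V) = 3 + 2·[0.52 + 0.60 + 0.21] = 3 + 2.66 = 5.66.
Because errors are independent across components, Cov(Tᵢ,Tⱼ) = Cov(Xᵢ,Xⱼ); the off-diagonal part of the true-score variance is the same as above.
True-score variance = [0.71 + 0.67 + 0.79] + 2.66 = 2.17 + 2.66 = 4.83.
Reliability = 4.83 / 5.66 = 0.8534.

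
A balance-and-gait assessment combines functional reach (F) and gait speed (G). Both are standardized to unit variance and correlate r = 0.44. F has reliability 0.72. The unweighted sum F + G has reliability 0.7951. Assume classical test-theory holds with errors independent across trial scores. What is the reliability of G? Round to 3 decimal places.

Var(F+G) = 2 + 2·0.44 = 2.880.
True-score variance = ρ_F + ρ_G + 2·0.44, so 0.7951 = (0.72 + ρ_G + 0.88) / 2.880.
ρ_G = 0.7951·2.880 − 0.72 − 0.88 = 0.690.

0.690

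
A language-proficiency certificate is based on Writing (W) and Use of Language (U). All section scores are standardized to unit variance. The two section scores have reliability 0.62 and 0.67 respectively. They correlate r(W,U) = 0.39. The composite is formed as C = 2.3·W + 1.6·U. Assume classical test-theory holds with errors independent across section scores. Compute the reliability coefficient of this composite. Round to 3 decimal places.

0.734

Var(C) = 2.3² + 1.6² + 2·[3.68·0.39] = 7.85 + 2.8704 = 10.7204.
With uncorrelated errors the cross-covariances are all true-score covariance, so they carry over unchanged; only the diagonal terms shrink to ρᵢσᵢ².
True-score variance = [2.3²·0.62 + 1.6²·0.67] + 2.8704 = 4.995 + 2.8704 = 7.8654.
Reliability = 7.8654 / 10.7204 = 0.734.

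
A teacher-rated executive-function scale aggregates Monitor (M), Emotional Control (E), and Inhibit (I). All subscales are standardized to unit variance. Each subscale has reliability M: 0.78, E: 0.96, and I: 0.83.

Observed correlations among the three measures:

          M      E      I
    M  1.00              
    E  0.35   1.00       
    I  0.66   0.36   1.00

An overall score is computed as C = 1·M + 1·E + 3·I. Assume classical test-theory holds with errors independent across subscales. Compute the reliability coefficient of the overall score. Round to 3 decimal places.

0.900

Var(C) = 1 + 1 + 3² + 2·[0.35 + 3·0.66 + 3·0.36] = 11 + 6.82 = 17.82.
With uncorrelated errors the cross-covariances are all true-score covariance, so they carry over unchanged; only the diagonal terms shrink to ρᵢσᵢ².
True-score variance = [0.78 + 0.96 + 3²·0.83] + 6.82 = 9.21 + 6.82 = 16.03.
Reliability = 16.03 / 17.82 = 0.900.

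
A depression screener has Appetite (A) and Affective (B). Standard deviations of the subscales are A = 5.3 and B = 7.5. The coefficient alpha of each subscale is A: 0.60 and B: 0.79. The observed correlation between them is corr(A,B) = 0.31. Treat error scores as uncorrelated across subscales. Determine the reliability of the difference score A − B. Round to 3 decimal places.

0.614

Var(A−B) = 5.3² + 7.5² − 2·5.3·7.5·0.31 = 84.34 − 24.645 = 59.695.
Because errors are independent across components, Cov(Tᵢ,Tⱼ) = Cov(Xᵢ,Xⱼ); the off-diagonal part of the true-score variance is the same as above.
True-score variance = [5.3²·0.60 + 7.5²·0.79] − 24.645 = 61.2915 − 24.645 = 36.6465.
Reliability = 36.6465 / 59.695 = 0.614.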